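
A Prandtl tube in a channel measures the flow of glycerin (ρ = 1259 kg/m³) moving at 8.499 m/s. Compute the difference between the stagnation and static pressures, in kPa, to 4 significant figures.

Bernoulli between the free stream and the stagnation point: ½ρv² = P_stag − P_static.
ΔP = ½·1259·8.499² = 45470 Pa.

ΔP = 45.47 kPa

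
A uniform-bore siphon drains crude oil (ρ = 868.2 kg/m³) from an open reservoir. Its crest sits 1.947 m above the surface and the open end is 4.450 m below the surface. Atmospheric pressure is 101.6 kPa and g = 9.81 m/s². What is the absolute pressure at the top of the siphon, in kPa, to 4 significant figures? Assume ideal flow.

The outlet speed comes from Torricelli: v = √(2g·4.450) = 9.344 m/s.
With constant cross-section the crest speed equals v; applying Bernoulli from the surface up to the crest, P_top = P_atm − ½ρv² − ρg·h_top.
P_top = 101600 − ½·868.2·9.344² − 868.2·9.81·1.947 = 47120 Pa.

47.12 kPa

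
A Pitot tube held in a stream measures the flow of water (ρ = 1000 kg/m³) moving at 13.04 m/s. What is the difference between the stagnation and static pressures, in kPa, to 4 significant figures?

ΔP ≈ 85.02 kPa

At the stagnation point the flow is brought to rest, so Bernoulli gives P_stag − P_static = ½ρv².
ΔP = ½·1000·13.04² = 85020 Pa.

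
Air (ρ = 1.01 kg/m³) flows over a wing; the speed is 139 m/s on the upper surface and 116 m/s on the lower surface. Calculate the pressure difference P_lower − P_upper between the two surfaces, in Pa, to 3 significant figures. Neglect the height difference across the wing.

The pressure is lower where the speed is higher: ΔP = ½ρ(v_up² − v_low²).
ΔP = ½·1.01·(139² − 116²) = 2960 Pa.

2960 Pa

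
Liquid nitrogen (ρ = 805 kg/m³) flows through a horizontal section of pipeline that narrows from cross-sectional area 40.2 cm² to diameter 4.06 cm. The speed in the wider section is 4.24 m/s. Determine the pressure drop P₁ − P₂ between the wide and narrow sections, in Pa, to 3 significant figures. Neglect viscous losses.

62500 Pa

Continuity gives A₁v₁ = A₂v₂, so v₂ = (40.2 cm²)/(12.9 cm²) × 4.24 m/s = 13.2 m/s.
With no height change, Bernoulli's equation is P₁ + ½ρv₁² = P₂ + ½ρv₂².
P₁ − P₂ = ½·805·(13.2² − 4.24²) = ½·805·155 = 62500 Pa.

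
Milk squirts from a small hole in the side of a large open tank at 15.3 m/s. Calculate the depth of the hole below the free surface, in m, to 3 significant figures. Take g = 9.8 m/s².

h ≈ 11.9 m

For a small hole in a large open tank, ½v² = gh, giving h = v²/(2g).
h = 15.3²/(2·9.8) = 234/19.60 = 11.9 m.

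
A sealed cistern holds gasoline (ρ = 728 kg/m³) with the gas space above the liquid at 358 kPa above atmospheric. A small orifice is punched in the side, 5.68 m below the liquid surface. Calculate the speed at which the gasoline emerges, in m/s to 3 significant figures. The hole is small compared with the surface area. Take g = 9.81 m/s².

Take point 1 at the surface (v₁ ≈ 0) and point 2 at the hole (at atmospheric pressure). Bernoulli: P₁ + ρg h = P_atm + ½ρv₂².
With P₁ − P_atm = 358000 Pa, v₂ = √(2gh + 2ΔP/ρ) = √(2·9.81·5.68 + 2·358000/728) = 33.1 m/s.

v = 33.1 m/s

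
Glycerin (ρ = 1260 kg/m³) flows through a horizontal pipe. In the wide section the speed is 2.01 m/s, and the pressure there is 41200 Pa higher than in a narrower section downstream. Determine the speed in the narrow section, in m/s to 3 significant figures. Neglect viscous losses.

v₂ = 8.33 m/s

Along the level pipe P + ½ρv² is conserved, hence v₂² = v₁² + 2(P₁ − P₂)/ρ.
v₂ = √(2.01² + 2·41200/1260) = √(4.04 + 65.4) = 8.33 m/s.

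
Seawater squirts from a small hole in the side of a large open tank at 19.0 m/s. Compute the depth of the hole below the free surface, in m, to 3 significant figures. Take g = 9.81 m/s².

Inverting v = √(2gh) gives h = v² / 2g.
h = 19.0²/(2·9.81) = 361/19.62 = 18.4 m.

h ≈ 18.4 m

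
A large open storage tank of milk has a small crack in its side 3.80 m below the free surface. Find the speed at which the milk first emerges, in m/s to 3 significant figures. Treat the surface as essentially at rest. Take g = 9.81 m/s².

8.63 m/s

Bernoulli from surface to hole (P equal, v_surface ≈ 0): v = √(2gh) = √(2×9.81×3.80) = 8.63 m/s.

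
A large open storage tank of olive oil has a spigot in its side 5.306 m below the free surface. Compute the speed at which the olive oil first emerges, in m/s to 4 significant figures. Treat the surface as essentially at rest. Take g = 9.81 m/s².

v ≈ 10.20 m/s

The surface is effectively still and both ends are open, so ½v² = gh and v = √(2·9.81·5.306) = 10.20 m/s.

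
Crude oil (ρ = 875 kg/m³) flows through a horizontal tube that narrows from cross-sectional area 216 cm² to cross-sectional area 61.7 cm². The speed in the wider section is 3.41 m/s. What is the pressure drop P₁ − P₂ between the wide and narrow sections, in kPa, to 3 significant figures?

ΔP ≈ 57.3 kPa

Continuity gives A₁v₁ = A₂v₂, so v₂ = (216 cm²)/(61.7 cm²) × 3.41 m/s = 11.9 m/s.
Bernoulli (h₁ = h₂): P₁ − P₂ = ½ρ(v₂² − v₁²).
P₁ − P₂ = ½·875·(11.9² − 3.41²) = ½·875·131 = 57300 Pa.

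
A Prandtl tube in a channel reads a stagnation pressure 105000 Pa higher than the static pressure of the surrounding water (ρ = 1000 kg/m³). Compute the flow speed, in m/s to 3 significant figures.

At the stagnation point the flow is brought to rest, so Bernoulli gives P_stag − P_static = ½ρv².
v = √(2ΔP/ρ) = √(2·105000/1000) = 14.5 m/s.

v ≈ 14.5 m/s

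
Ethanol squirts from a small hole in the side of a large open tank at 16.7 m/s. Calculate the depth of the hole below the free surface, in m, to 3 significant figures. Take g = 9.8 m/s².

h = 14.2 m

Inverting v = √(2gh) gives h = v² / 2g.
h = 16.7²/(2·9.8) = 279/19.60 = 14.2 m.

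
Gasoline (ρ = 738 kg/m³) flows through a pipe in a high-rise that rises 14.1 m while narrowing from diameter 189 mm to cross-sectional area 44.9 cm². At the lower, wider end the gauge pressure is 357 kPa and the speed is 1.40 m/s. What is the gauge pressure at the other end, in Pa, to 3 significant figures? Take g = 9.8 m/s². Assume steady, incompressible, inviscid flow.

Mass conservation (A₁v₁ = A₂v₂) gives v₂ = 1.40 × 281/44.9 = 8.75 m/s.
Energy conservation along the streamline gives P₂ = P₁ − ½ρ(v₂² − v₁²) − ρg(h₂ − h₁).
P₂ = 357000 + ½·738·(1.40² − 8.75²) − 738·9.8·(+14.1) = 357000 + (-27500) − (102000) = 228000 Pa.

P₂ = 228000 Pa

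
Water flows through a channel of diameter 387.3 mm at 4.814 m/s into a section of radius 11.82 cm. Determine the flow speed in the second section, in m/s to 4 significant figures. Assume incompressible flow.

v₂ ≈ 12.92 m/s

Continuity gives A₁v₁ = A₂v₂, so v₂ = (1178 cm²)/(438.9 cm²) × 4.814 m/s = 12.92 m/s.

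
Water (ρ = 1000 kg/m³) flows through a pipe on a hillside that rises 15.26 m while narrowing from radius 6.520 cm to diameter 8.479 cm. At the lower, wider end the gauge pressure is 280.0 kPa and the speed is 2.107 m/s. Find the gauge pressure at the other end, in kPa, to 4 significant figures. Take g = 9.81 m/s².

P₂ ≈ 120.1 kPa

Mass conservation (A₁v₁ = A₂v₂) gives v₂ = 2.107 × 133.6/56.46 = 4.983 m/s.
Applying Bernoulli between the two ends and solving for P₂: P₂ = P₁ + ½ρ(v₁² − v₂²) − ρgΔh.
P₂ = 280000 + ½·1000·(2.107² − 4.983²) − 1000·9.81·(+15.26) = 280000 + (-10200) − (149700) = 120100 Pa.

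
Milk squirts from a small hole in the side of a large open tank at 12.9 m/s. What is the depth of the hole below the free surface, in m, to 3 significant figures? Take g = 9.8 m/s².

For a small hole in a large open tank, ½v² = gh, giving h = v²/(2g).
h = 12.9²/(2·9.8) = 166/19.60 = 8.49 m.

h = 8.49 m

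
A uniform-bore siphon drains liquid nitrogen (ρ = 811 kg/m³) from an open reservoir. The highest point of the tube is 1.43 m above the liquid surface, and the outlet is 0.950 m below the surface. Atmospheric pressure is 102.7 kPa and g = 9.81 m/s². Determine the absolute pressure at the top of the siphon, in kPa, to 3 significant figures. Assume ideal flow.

P_top ≈ 83.8 kPa

From the surface to the outlet (both open to atmosphere, surface at rest): v = √(2g·h_out) = √(2·9.81·0.950) = 4.32 m/s.
The bore is uniform, so the speed at the crest is the same v. Bernoulli surface→crest: P_atm = P_top + ½ρv² + ρg·h_top.
P_top = 102700 − ½·811·4.32² − 811·9.81·1.43 = 83800 Pa.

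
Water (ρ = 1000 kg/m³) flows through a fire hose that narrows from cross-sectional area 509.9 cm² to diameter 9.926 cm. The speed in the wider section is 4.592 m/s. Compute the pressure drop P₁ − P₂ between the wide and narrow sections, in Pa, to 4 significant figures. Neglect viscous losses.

ΔP = 447200 Pa

Continuity gives A₁v₁ = A₂v₂, so v₂ = (509.9 cm²)/(77.38 cm²) × 4.592 m/s = 30.26 m/s.
Bernoulli (h₁ = h₂): P₁ − P₂ = ½ρ(v₂² − v₁²).
P₁ − P₂ = ½·1000·(30.26² − 4.592²) = ½·1000·894.5 = 447200 Pa.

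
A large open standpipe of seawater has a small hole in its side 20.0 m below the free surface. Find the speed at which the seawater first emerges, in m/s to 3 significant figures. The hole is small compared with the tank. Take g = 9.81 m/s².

The surface is effectively still and both ends are open, so ½v² = gh and v = √(2·9.81·20.0) = 19.8 m/s.

v = 19.8 m/s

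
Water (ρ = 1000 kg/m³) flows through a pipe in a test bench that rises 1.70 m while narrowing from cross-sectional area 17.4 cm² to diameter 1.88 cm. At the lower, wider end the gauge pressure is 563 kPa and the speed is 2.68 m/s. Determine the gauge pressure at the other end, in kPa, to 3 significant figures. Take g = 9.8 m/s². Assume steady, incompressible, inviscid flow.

P₂ ≈ 409 kPa

The volume flow rate is constant, so v₂ = (A₁/A₂)v₁ = (17.4/2.78)·2.68 = 16.8 m/s.
Energy conservation along the streamline gives P₂ = P₁ − ½ρ(v₂² − v₁²) − ρg(h₂ − h₁).
P₂ = 563000 + ½·1000·(2.68² − 16.8²) − 1000·9.8·(+1.70) = 563000 + (-138000) − (16700) = 409000 Pa.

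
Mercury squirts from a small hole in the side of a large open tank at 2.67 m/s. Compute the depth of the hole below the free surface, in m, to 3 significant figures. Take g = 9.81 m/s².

Torricelli: v = √(2gh), so h = v²/(2g).
h = 2.67²/(2·9.81) = 7.13/19.62 = 0.363 m.

h ≈ 0.363 m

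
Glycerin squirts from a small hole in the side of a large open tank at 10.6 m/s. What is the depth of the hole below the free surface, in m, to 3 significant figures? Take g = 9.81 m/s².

Inverting v = √(2gh) gives h = v² / 2g.
h = 10.6²/(2·9.81) = 112/19.62 = 5.73 m.

h ≈ 5.73 m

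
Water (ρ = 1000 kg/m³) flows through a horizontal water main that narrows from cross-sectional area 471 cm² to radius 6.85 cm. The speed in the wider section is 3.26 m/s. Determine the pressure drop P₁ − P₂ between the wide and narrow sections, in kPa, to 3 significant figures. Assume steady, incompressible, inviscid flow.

The volume flow rate is constant, so v₂ = (A₁/A₂)v₁ = (471/147)·3.26 = 10.4 m/s.
Bernoulli (h₁ = h₂): P₁ − P₂ = ½ρ(v₂² − v₁²).
P₁ − P₂ = ½·1000·(10.4² − 3.26²) = ½·1000·97.9 = 48900 Pa.

ΔP = 48.9 kPa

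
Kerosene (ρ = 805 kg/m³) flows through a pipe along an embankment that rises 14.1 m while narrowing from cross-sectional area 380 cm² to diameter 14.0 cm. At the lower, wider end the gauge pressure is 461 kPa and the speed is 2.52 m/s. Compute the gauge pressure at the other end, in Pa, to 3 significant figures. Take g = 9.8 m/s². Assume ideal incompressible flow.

P₂ = 337000 Pa

By continuity, v₂ = v₁·A₁/A₂ = 2.52·(380/154) = 6.22 m/s.
Applying Bernoulli between the two ends and solving for P₂: P₂ = P₁ + ½ρ(v₁² − v₂²) − ρgΔh.
P₂ = 461000 + ½·805·(2.52² − 6.22²) − 805·9.8·(+14.1) = 461000 + (-13000) − (111000) = 337000 Pa.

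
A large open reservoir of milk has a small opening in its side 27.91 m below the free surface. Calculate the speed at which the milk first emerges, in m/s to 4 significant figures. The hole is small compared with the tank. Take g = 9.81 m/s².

With the surface at rest and both surface and jet at atmospheric pressure, Bernoulli gives ρg h = ½ρv², so v = √(2gh) = √(2·9.81·27.91) = 23.40 m/s.

23.40 m/s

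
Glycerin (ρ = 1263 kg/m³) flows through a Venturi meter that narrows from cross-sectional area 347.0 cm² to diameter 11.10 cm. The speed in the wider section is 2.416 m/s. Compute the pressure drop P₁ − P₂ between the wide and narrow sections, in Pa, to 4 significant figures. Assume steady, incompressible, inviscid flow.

The volume flow rate is constant, so v₂ = (A₁/A₂)v₁ = (347.0/96.77)·2.416 = 8.663 m/s.
Along the horizontal streamline, P + ½ρv² is constant.
P₁ − P₂ = ½·1263·(8.663² − 2.416²) = ½·1263·69.22 = 43710 Pa.

ΔP ≈ 43710 Pa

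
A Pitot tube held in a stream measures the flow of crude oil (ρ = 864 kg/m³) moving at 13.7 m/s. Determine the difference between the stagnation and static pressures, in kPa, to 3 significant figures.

ΔP ≈ 81.1 kPa

Bernoulli between the free stream and the stagnation point: ½ρv² = P_stag − P_static.
ΔP = ½·864·13.7² = 81100 Pa.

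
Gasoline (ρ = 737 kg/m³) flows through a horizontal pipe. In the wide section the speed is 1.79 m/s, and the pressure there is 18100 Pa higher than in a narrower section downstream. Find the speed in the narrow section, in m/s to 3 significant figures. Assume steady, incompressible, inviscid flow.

Horizontal Bernoulli: P₁ + ½ρv₁² = P₂ + ½ρv₂², so v₂² = v₁² + 2(P₁ − P₂)/ρ.
v₂ = √(1.79² + 2·18100/737) = √(3.20 + 49.1) = 7.23 m/s.

7.23 m/s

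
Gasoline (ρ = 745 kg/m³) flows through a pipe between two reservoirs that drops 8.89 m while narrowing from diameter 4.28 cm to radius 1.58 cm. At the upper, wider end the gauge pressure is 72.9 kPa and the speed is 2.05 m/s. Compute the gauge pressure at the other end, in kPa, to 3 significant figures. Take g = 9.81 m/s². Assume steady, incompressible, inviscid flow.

P₂ = 134 kPa

Continuity gives A₁v₁ = A₂v₂, so v₂ = (14.4 cm²)/(7.84 cm²) × 2.05 m/s = 3.76 m/s.
Energy conservation along the streamline gives P₂ = P₁ − ½ρ(v₂² − v₁²) − ρg(h₂ − h₁).
P₂ = 72900 + ½·745·(2.05² − 3.76²) − 745·9.81·(−8.89) = 72900 + (-3700) − (-65000) = 134000 Pa.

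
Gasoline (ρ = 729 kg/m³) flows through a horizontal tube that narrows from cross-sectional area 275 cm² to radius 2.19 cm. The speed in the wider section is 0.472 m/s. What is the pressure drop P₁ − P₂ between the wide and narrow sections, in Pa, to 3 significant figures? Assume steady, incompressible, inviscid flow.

27000 Pa

The volume flow rate is constant, so v₂ = (A₁/A₂)v₁ = (275/15.1)·0.472 = 8.61 m/s.
Bernoulli (h₁ = h₂): P₁ − P₂ = ½ρ(v₂² − v₁²).
P₁ − P₂ = ½·729·(8.61² − 0.472²) = ½·729·74.0 = 27000 Pa.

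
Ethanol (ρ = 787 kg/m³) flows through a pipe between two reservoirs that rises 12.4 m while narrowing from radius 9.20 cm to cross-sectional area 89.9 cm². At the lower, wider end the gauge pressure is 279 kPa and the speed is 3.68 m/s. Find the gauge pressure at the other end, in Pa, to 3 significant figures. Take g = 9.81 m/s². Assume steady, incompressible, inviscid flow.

The volume flow rate is constant, so v₂ = (A₁/A₂)v₁ = (266/89.9)·3.68 = 10.9 m/s.
Applying Bernoulli between the two ends and solving for P₂: P₂ = P₁ + ½ρ(v₁² − v₂²) − ρgΔh.
P₂ = 279000 + ½·787·(3.68² − 10.9²) − 787·9.81·(+12.4) = 279000 + (-41300) − (95700) = 142000 Pa.

P₂ ≈ 142000 Pa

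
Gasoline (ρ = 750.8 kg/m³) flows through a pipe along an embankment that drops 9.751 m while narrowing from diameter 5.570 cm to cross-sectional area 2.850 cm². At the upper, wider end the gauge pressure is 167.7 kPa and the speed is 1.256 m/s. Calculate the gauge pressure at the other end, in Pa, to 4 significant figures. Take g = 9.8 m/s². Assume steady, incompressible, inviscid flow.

Continuity gives A₁v₁ = A₂v₂, so v₂ = (24.37 cm²)/(2.850 cm²) × 1.256 m/s = 10.74 m/s.
Bernoulli: P₁ + ½ρv₁² + ρg h₁ = P₂ + ½ρv₂² + ρg h₂, so P₂ = P₁ + ½ρ(v₁² − v₂²) − ρg(h₂ − h₁).
P₂ = 167700 + ½·750.8·(1.256² − 10.74²) − 750.8·9.8·(−9.751) = 167700 + (-42700) − (-71750) = 196700 Pa.

P₂ ≈ 196700 Pa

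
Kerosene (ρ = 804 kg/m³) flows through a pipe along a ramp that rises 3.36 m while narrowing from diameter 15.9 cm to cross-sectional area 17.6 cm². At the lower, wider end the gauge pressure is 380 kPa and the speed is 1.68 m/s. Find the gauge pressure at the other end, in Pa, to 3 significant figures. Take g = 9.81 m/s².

210000 Pa

Continuity gives A₁v₁ = A₂v₂, so v₂ = (199 cm²)/(17.6 cm²) × 1.68 m/s = 19.0 m/s.
Applying Bernoulli between the two ends and solving for P₂: P₂ = P₁ + ½ρ(v₁² − v₂²) − ρgΔh.
P₂ = 380000 + ½·804·(1.68² − 19.0²) − 804·9.81·(+3.36) = 380000 + (-143000) − (26500) = 210000 Pa.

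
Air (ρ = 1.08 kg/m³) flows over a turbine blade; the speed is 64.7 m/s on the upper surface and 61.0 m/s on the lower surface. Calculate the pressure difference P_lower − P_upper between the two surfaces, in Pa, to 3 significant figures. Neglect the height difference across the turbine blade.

Bernoulli (same height): P_lower − P_upper = ½ρ(v_upper² − v_lower²).
ΔP = ½·1.08·(64.7² − 61.0²) = 251 Pa.

ΔP = 251 Pa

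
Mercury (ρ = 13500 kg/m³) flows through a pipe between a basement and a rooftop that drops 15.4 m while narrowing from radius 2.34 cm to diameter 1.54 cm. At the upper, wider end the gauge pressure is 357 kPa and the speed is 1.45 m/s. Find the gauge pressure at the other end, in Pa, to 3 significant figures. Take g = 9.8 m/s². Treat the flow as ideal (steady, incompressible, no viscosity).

P₂ = 1200000 Pa

The volume flow rate is constant, so v₂ = (A₁/A₂)v₁ = (17.2/1.86)·1.45 = 13.4 m/s.
Applying Bernoulli between the two ends and solving for P₂: P₂ = P₁ + ½ρ(v₁² − v₂²) − ρgΔh.
P₂ = 357000 + ½·13500·(1.45² − 13.4²) − 13500·9.8·(−15.4) = 357000 + (-1200000) − (-2040000) = 1200000 Pa.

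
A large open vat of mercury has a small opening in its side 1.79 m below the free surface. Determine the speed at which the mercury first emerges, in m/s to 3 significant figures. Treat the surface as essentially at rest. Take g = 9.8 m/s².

v ≈ 5.92 m/s

Torricelli's result v = √(2gh) gives v = √(2·9.8·1.79) = 5.92 m/s.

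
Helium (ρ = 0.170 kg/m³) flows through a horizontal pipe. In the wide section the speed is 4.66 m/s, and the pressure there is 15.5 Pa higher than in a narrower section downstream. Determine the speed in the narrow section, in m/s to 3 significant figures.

Along the level pipe P + ½ρv² is conserved, hence v₂² = v₁² + 2(P₁ − P₂)/ρ.
v₂ = √(4.66² + 2·15.5/0.170) = √(21.7 + 182) = 14.3 m/s.

14.3 m/s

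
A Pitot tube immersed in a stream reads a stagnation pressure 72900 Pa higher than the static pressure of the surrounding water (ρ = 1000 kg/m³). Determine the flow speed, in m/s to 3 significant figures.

12.1 m/s

The dynamic pressure equals the rise in static pressure at the stagnation point: ΔP = ½ρv².
v = √(2ΔP/ρ) = √(2·72900/1000) = 12.1 m/s.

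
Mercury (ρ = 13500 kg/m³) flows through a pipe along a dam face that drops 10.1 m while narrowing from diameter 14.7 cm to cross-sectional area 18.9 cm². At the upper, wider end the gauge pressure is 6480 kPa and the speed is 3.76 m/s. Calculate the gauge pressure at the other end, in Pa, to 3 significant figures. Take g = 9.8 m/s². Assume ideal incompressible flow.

P₂ = 217000 Pa

The volume flow rate is constant, so v₂ = (A₁/A₂)v₁ = (170/18.9)·3.76 = 33.8 m/s.
Bernoulli: P₁ + ½ρv₁² + ρg h₁ = P₂ + ½ρv₂² + ρg h₂, so P₂ = P₁ + ½ρ(v₁² − v₂²) − ρg(h₂ − h₁).
P₂ = 6480000 + ½·13500·(3.76² − 33.8²) − 13500·9.8·(−10.1) = 6480000 + (-7600000) − (-1340000) = 217000 Pa.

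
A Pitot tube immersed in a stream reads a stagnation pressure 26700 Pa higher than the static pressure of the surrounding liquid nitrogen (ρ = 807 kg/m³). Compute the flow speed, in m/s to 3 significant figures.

At the stagnation point the flow is brought to rest, so Bernoulli gives P_stag − P_static = ½ρv².
v = √(2ΔP/ρ) = √(2·26700/807) = 8.13 m/s.

v ≈ 8.13 m/s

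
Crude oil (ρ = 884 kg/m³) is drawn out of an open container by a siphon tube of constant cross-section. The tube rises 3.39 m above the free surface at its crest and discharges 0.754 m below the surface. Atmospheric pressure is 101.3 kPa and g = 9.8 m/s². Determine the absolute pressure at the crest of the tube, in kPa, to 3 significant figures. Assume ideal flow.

65.4 kPa

Bernoulli surface→outlet gives ½v² = g·h_out, so v = √(2·9.8·0.754) = 3.84 m/s.
The bore is uniform, so the speed at the crest is the same v. Bernoulli surface→crest: P_atm = P_top + ½ρv² + ρg·h_top.
P_top = 101300 − ½·884·3.84² − 884·9.8·3.39 = 65400 Pa.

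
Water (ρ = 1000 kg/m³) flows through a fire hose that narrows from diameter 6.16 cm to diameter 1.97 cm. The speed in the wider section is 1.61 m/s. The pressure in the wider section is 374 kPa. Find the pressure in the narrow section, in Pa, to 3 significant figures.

Continuity gives A₁v₁ = A₂v₂, so v₂ = (29.8 cm²)/(3.05 cm²) × 1.61 m/s = 15.7 m/s.
With no height change, Bernoulli's equation is P₁ + ½ρv₁² = P₂ + ½ρv₂².
P₂ = P₁ − ½ρ(v₂² − v₁²) = 374000 − ½·1000·(15.7² − 1.61²) = 374000 − 123000 = 251000 Pa.

P₂ = 251000 Pa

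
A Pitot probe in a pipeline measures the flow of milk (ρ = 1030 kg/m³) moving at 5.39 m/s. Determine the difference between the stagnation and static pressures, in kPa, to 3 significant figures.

ΔP ≈ 15.0 kPa

The dynamic pressure equals the rise in static pressure at the stagnation point: ΔP = ½ρv².
ΔP = ½·1030·5.39² = 15000 Pa.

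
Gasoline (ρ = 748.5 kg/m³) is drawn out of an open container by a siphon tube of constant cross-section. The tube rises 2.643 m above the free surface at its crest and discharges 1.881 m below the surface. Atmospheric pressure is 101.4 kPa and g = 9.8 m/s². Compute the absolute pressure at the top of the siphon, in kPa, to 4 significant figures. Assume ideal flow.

68.22 kPa

From the surface to the outlet (both open to atmosphere, surface at rest): v = √(2g·h_out) = √(2·9.8·1.881) = 6.072 m/s.
The bore is uniform, so the speed at the crest is the same v. Bernoulli surface→crest: P_atm = P_top + ½ρv² + ρg·h_top.
P_top = 101400 − ½·748.5·6.072² − 748.5·9.8·2.643 = 68220 Pa.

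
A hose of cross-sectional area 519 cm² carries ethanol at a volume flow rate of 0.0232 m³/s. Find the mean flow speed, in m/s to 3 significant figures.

v ≈ 0.447 m/s

Q = 0.0232 m³/s = 0.0232 m³/s.
v = Q/A = 0.0232 / 0.0519 = 0.447 m/s.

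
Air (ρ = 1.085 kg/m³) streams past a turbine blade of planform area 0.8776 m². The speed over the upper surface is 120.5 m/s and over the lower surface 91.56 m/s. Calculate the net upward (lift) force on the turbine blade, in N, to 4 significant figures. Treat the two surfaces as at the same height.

The faster flow above has the lower pressure; Bernoulli (same height) gives ΔP = ½ρ(v_up² − v_low²).
ΔP = ½·1.085·(120.5² − 91.56²) = 3329 Pa.
Lift = ΔP · A = 3329 × 0.8776 = 2922 N.

F ≈ 2922 N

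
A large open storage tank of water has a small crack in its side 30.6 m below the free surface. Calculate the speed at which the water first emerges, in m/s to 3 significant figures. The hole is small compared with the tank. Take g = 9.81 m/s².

24.5 m/s

Torricelli's result v = √(2gh) gives v = √(2·9.81·30.6) = 24.5 m/s.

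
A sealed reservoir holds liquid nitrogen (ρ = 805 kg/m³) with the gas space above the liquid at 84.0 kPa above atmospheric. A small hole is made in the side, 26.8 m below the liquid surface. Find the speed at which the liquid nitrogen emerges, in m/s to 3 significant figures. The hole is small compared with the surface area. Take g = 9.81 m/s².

Take point 1 at the surface (v₁ ≈ 0) and point 2 at the hole (at atmospheric pressure). Bernoulli: P₁ + ρg h = P_atm + ½ρv₂².
With P₁ − P_atm = 84000 Pa, v₂ = √(2gh + 2ΔP/ρ) = √(2·9.81·26.8 + 2·84000/805) = 27.1 m/s.

v ≈ 27.1 m/s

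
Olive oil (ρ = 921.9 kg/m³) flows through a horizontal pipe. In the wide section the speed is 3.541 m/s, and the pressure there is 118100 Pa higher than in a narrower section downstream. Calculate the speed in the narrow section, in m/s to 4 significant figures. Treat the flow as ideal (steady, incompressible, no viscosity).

16.39 m/s

Horizontal Bernoulli: P₁ + ½ρv₁² = P₂ + ½ρv₂², so v₂² = v₁² + 2(P₁ − P₂)/ρ.
v₂ = √(3.541² + 2·118100/921.9) = √(12.54 + 256.2) = 16.39 m/s.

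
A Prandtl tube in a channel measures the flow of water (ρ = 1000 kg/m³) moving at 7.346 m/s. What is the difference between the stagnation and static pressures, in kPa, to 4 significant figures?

At the stagnation point the flow is brought to rest, so Bernoulli gives P_stag − P_static = ½ρv².
ΔP = ½·1000·7.346² = 26980 Pa.

ΔP ≈ 26.98 kPa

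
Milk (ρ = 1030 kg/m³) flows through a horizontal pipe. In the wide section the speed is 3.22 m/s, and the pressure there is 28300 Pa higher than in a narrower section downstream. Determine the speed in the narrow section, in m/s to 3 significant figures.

v₂ ≈ 8.08 m/s

Along the level pipe P + ½ρv² is conserved, hence v₂² = v₁² + 2(P₁ − P₂)/ρ.
v₂ = √(3.22² + 2·28300/1030) = √(10.4 + 55.0) = 8.08 m/s.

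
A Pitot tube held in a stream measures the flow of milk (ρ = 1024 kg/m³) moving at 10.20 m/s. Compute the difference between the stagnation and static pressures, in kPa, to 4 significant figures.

ΔP ≈ 53.27 kPa

At the stagnation point the flow is brought to rest, so Bernoulli gives P_stag − P_static = ½ρv².
ΔP = ½·1024·10.20² = 53270 Pa.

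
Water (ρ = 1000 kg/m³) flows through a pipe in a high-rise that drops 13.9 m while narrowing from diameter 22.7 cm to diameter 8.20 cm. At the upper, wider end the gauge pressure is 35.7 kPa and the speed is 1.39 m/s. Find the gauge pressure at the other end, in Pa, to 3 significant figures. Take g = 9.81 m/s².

P₂ ≈ 116000 Pa

Continuity gives A₁v₁ = A₂v₂, so v₂ = (405 cm²)/(52.8 cm²) × 1.39 m/s = 10.7 m/s.
Energy conservation along the streamline gives P₂ = P₁ − ½ρ(v₂² − v₁²) − ρg(h₂ − h₁).
P₂ = 35700 + ½·1000·(1.39² − 10.7²) − 1000·9.81·(−13.9) = 35700 + (-55800) − (-136000) = 116000 Pa.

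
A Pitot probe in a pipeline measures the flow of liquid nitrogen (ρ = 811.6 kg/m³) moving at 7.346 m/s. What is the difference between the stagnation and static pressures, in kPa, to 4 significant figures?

At the stagnation point the flow is brought to rest, so Bernoulli gives P_stag − P_static = ½ρv².
ΔP = ½·811.6·7.346² = 21900 Pa.

ΔP ≈ 21.90 kPa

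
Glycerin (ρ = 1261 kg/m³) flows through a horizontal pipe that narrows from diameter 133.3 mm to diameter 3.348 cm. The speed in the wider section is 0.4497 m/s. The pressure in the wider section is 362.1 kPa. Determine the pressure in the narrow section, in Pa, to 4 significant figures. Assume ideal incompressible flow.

The volume flow rate is constant, so v₂ = (A₁/A₂)v₁ = (139.6/8.804)·0.4497 = 7.129 m/s.
Along the horizontal streamline, P + ½ρv² is constant.
P₂ = P₁ − ½ρ(v₂² − v₁²) = 362100 − ½·1261·(7.129² − 0.4497²) = 362100 − 31910 = 330200 Pa.

P₂ = 330200 Pa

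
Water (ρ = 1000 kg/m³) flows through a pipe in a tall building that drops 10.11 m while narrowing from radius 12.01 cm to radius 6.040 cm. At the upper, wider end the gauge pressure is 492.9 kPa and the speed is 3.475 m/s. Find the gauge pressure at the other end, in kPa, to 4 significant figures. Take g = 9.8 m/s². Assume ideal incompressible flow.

P₂ ≈ 503.6 kPa

Continuity gives A₁v₁ = A₂v₂, so v₂ = (453.1 cm²)/(114.6 cm²) × 3.475 m/s = 13.74 m/s.
Applying Bernoulli between the two ends and solving for P₂: P₂ = P₁ + ½ρ(v₁² − v₂²) − ρgΔh.
P₂ = 492900 + ½·1000·(3.475² − 13.74²) − 1000·9.8·(−10.11) = 492900 + (-88350) − (-99080) = 503600 Pa.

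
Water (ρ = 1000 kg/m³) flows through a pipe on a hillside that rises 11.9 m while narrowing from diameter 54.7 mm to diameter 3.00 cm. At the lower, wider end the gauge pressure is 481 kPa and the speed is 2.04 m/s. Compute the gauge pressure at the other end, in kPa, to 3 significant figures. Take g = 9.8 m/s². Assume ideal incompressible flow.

P₂ ≈ 343 kPa

Continuity gives A₁v₁ = A₂v₂, so v₂ = (23.5 cm²)/(7.07 cm²) × 2.04 m/s = 6.78 m/s.
Bernoulli: P₁ + ½ρv₁² + ρg h₁ = P₂ + ½ρv₂² + ρg h₂, so P₂ = P₁ + ½ρ(v₁² − v₂²) − ρg(h₂ − h₁).
P₂ = 481000 + ½·1000·(2.04² − 6.78²) − 1000·9.8·(+11.9) = 481000 + (-20900) − (117000) = 343000 Pa.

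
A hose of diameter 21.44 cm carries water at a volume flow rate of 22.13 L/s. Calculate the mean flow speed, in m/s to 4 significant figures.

v ≈ 0.6130 m/s

Q = 22.13 L/s = 0.02213 m³/s.
v = Q/A = 0.02213 / 0.03610 = 0.6130 m/s.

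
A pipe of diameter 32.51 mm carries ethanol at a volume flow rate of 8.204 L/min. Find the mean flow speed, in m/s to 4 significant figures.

v ≈ 0.1647 m/s

Q = 8.204 L/min = 0.0001367 m³/s.
v = Q/A = 0.0001367 / 0.0008301 = 0.1647 m/s.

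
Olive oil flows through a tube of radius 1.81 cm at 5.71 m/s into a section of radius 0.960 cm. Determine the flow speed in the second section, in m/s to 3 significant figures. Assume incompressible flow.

The volume flow rate is constant, so v₂ = (A₁/A₂)v₁ = (10.3/2.90)·5.71 = 20.3 m/s.

v₂ ≈ 20.3 m/s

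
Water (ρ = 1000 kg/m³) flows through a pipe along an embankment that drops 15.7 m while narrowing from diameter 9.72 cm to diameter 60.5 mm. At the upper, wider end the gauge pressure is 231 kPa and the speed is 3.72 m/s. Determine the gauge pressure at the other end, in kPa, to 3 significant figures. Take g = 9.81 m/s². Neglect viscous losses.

P₂ ≈ 346 kPa

By continuity, v₂ = v₁·A₁/A₂ = 3.72·(74.2/28.7) = 9.60 m/s.
Bernoulli: P₁ + ½ρv₁² + ρg h₁ = P₂ + ½ρv₂² + ρg h₂, so P₂ = P₁ + ½ρ(v₁² − v₂²) − ρg(h₂ − h₁).
P₂ = 231000 + ½·1000·(3.72² − 9.60²) − 1000·9.81·(−15.7) = 231000 + (-39200) − (-154000) = 346000 Pa.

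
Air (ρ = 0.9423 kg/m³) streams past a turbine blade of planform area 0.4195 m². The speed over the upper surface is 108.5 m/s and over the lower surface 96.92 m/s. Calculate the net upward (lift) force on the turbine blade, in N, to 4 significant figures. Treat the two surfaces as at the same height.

With equal heights on the two surfaces, Bernoulli gives P_lower − P_upper = ½ρ(v_upper² − v_lower²).
ΔP = ½·0.9423·(108.5² − 96.92²) = 1121 Pa.
Lift = ΔP · A = 1121 × 0.4195 = 470.2 N.

F ≈ 470.2 N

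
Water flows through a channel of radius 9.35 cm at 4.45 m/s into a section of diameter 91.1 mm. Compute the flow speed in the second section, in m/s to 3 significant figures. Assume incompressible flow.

18.8 m/s

Continuity gives A₁v₁ = A₂v₂, so v₂ = (275 cm²)/(65.2 cm²) × 4.45 m/s = 18.8 m/s.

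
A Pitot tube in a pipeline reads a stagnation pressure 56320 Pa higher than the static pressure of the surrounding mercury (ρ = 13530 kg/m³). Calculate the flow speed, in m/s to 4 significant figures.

Bernoulli between the free stream and the stagnation point: ½ρv² = P_stag − P_static.
v = √(2ΔP/ρ) = √(2·56320/13530) = 2.885 m/s.

v ≈ 2.885 m/s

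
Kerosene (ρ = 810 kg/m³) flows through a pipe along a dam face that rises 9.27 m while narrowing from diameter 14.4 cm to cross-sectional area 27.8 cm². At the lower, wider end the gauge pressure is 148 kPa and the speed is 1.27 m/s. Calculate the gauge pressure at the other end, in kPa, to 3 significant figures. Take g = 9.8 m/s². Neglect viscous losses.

The volume flow rate is constant, so v₂ = (A₁/A₂)v₁ = (163/27.8)·1.27 = 7.44 m/s.
Applying Bernoulli between the two ends and solving for P₂: P₂ = P₁ + ½ρ(v₁² − v₂²) − ρgΔh.
P₂ = 148000 + ½·810·(1.27² − 7.44²) − 810·9.8·(+9.27) = 148000 + (-21800) − (73600) = 52600 Pa.

P₂ ≈ 52.6 kPa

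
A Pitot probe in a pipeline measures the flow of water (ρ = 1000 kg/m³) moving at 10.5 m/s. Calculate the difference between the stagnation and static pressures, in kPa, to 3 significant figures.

ΔP ≈ 55.1 kPa

Bernoulli between the free stream and the stagnation point: ½ρv² = P_stag − P_static.
ΔP = ½·1000·10.5² = 55100 Pa.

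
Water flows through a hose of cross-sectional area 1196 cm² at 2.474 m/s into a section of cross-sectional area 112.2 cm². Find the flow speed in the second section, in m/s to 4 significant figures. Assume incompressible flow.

v₂ = 26.37 m/s

Mass conservation (A₁v₁ = A₂v₂) gives v₂ = 2.474 × 1196/112.2 = 26.37 m/s.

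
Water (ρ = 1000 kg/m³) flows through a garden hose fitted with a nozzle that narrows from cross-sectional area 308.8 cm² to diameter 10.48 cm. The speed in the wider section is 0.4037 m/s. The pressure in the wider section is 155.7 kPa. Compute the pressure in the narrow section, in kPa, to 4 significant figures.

The volume flow rate is constant, so v₂ = (A₁/A₂)v₁ = (308.8/86.26)·0.4037 = 1.445 m/s.
Along the horizontal streamline, P + ½ρv² is constant.
P₂ = P₁ − ½ρ(v₂² − v₁²) = 155700 − ½·1000·(1.445² − 0.4037²) = 155700 − 962.8 = 154700 Pa.

P₂ = 154.7 kPa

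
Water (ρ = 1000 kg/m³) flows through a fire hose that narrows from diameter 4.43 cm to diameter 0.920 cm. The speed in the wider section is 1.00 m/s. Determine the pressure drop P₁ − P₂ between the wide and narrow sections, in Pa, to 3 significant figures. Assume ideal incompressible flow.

Continuity gives A₁v₁ = A₂v₂, so v₂ = (15.4 cm²)/(0.665 cm²) × 1.00 m/s = 23.2 m/s.
Along the horizontal streamline, P + ½ρv² is constant.
P₁ − P₂ = ½·1000·(23.2² − 1.00²) = ½·1000·537 = 268000 Pa.

ΔP = 268000 Pa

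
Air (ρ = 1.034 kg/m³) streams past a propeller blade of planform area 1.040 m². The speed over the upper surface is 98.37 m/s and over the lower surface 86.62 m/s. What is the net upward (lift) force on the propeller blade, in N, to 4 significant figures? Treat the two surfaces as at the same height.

With equal heights on the two surfaces, Bernoulli gives P_lower − P_upper = ½ρ(v_upper² − v_lower²).
ΔP = ½·1.034·(98.37² − 86.62²) = 1124 Pa.
Lift = ΔP · A = 1124 × 1.040 = 1169 N.

F ≈ 1169 N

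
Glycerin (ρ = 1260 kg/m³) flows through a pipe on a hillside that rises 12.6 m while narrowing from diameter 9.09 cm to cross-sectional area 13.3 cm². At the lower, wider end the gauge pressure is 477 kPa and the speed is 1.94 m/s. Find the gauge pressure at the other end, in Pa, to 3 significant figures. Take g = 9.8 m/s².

P₂ ≈ 267000 Pa

Mass conservation (A₁v₁ = A₂v₂) gives v₂ = 1.94 × 64.9/13.3 = 9.47 m/s.
Energy conservation along the streamline gives P₂ = P₁ − ½ρ(v₂² − v₁²) − ρg(h₂ − h₁).
P₂ = 477000 + ½·1260·(1.94² − 9.47²) − 1260·9.8·(+12.6) = 477000 + (-54100) − (156000) = 267000 Pa.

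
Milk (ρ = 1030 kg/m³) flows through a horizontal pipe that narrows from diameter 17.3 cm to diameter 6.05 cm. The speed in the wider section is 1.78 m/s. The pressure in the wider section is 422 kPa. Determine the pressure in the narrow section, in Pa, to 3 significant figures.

P₂ = 315000 Pa

Mass conservation (A₁v₁ = A₂v₂) gives v₂ = 1.78 × 235/28.7 = 14.6 m/s.
Along the horizontal streamline, P + ½ρv² is constant.
P₂ = P₁ − ½ρ(v₂² − v₁²) = 422000 − ½·1030·(14.6² − 1.78²) = 422000 − 107000 = 315000 Pa.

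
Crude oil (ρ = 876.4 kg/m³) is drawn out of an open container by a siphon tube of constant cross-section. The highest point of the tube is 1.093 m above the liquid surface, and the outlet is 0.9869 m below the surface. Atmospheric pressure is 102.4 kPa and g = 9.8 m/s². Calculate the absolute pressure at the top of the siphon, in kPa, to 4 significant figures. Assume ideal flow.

84.54 kPa

Bernoulli surface→outlet gives ½v² = g·h_out, so v = √(2·9.8·0.9869) = 4.398 m/s.
The bore is uniform, so the speed at the crest is the same v. Bernoulli surface→crest: P_atm = P_top + ½ρv² + ρg·h_top.
P_top = 102400 − ½·876.4·4.398² − 876.4·9.8·1.093 = 84540 Pa.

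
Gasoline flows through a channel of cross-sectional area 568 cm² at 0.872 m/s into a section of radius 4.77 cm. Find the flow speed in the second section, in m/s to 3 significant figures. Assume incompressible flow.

v₂ ≈ 6.93 m/s

Continuity gives A₁v₁ = A₂v₂, so v₂ = (568 cm²)/(71.5 cm²) × 0.872 m/s = 6.93 m/s.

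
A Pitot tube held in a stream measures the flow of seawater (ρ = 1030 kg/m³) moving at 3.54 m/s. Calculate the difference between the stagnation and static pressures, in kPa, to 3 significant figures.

The dynamic pressure equals the rise in static pressure at the stagnation point: ΔP = ½ρv².
ΔP = ½·1030·3.54² = 6450 Pa.

ΔP ≈ 6.45 kPa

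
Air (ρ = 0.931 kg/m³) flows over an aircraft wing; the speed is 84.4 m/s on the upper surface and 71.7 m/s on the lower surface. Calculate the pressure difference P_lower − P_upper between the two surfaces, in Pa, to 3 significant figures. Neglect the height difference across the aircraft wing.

The pressure is lower where the speed is higher: ΔP = ½ρ(v_up² − v_low²).
ΔP = ½·0.931·(84.4² − 71.7²) = 923 Pa.

923 Pa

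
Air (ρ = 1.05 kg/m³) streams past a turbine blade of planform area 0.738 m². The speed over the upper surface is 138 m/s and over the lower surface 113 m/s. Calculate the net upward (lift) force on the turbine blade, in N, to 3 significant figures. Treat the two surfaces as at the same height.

The faster flow above has the lower pressure; Bernoulli (same height) gives ΔP = ½ρ(v_up² − v_low²).
ΔP = ½·1.05·(138² − 113²) = 3290 Pa.
Lift = ΔP · A = 3290 × 0.738 = 2430 N.

F = 2430 N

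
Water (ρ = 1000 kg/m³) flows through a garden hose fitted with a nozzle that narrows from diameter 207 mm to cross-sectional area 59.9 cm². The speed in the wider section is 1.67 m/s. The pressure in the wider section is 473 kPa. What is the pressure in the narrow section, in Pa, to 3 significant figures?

P₂ ≈ 430000 Pa

The volume flow rate is constant, so v₂ = (A₁/A₂)v₁ = (337/59.9)·1.67 = 9.38 m/s.
Bernoulli (h₁ = h₂): P₁ − P₂ = ½ρ(v₂² − v₁²).
P₂ = P₁ − ½ρ(v₂² − v₁²) = 473000 − ½·1000·(9.38² − 1.67²) = 473000 − 42600 = 430000 Pa.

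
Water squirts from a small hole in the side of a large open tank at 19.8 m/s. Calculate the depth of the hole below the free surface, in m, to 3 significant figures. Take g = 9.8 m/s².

h ≈ 20.0 m

For a small hole in a large open tank, ½v² = gh, giving h = v²/(2g).
h = 19.8²/(2·9.8) = 392/19.60 = 20.0 m.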